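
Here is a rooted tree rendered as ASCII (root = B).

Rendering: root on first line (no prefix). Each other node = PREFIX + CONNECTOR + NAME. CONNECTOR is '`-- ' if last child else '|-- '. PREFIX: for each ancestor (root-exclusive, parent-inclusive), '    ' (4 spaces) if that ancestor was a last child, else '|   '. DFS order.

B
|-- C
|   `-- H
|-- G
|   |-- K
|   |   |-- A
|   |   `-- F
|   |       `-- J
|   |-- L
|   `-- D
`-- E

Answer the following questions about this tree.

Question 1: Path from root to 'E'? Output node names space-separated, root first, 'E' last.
Answer: B E

Derivation:
Walk down from root: B -> E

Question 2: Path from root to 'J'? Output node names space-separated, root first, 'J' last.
Walk down from root: B -> G -> K -> F -> J

Answer: B G K F J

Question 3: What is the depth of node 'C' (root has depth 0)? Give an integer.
Path from root to C: B -> C
Depth = number of edges = 1

Answer: 1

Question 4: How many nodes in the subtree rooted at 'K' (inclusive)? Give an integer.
Answer: 4

Derivation:
Subtree rooted at K contains: A, F, J, K
Count = 4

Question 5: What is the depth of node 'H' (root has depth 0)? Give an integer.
Answer: 2

Derivation:
Path from root to H: B -> C -> H
Depth = number of edges = 2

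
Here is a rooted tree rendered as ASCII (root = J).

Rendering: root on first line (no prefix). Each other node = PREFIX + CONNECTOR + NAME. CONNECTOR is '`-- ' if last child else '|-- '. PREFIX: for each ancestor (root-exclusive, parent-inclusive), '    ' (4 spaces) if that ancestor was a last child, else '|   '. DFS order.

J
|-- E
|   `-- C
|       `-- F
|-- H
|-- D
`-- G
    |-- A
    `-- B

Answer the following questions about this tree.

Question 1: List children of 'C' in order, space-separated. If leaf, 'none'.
Answer: F

Derivation:
Node C's children (from adjacency): F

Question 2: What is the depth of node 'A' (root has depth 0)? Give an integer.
Answer: 2

Derivation:
Path from root to A: J -> G -> A
Depth = number of edges = 2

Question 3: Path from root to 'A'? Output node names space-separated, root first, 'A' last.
Walk down from root: J -> G -> A

Answer: J G A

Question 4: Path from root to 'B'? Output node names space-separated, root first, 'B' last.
Answer: J G B

Derivation:
Walk down from root: J -> G -> B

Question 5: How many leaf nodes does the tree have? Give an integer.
Answer: 5

Derivation:
Leaves (nodes with no children): A, B, D, F, H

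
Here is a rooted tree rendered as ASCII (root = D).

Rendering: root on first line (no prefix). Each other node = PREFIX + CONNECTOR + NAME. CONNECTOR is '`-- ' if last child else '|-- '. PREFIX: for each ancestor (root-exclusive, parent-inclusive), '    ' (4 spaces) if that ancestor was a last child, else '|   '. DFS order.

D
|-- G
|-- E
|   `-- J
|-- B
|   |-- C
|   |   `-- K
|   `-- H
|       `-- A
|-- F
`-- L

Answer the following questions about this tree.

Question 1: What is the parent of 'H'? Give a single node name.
Scan adjacency: H appears as child of B

Answer: B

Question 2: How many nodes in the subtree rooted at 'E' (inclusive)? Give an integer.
Subtree rooted at E contains: E, J
Count = 2

Answer: 2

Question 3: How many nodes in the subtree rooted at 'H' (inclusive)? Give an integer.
Answer: 2

Derivation:
Subtree rooted at H contains: A, H
Count = 2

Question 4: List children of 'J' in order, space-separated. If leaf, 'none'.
Answer: none

Derivation:
Node J's children (from adjacency): (leaf)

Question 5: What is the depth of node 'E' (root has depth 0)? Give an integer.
Answer: 1

Derivation:
Path from root to E: D -> E
Depth = number of edges = 1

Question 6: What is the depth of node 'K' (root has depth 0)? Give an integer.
Path from root to K: D -> B -> C -> K
Depth = number of edges = 3

Answer: 3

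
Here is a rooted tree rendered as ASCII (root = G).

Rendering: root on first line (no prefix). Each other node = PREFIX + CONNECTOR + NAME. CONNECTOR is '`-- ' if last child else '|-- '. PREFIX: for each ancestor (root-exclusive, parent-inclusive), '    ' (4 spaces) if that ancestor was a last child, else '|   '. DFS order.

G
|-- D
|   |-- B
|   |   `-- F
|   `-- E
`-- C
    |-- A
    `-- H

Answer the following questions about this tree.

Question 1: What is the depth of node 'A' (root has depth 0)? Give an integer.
Answer: 2

Derivation:
Path from root to A: G -> C -> A
Depth = number of edges = 2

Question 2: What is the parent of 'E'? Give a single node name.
Scan adjacency: E appears as child of D

Answer: D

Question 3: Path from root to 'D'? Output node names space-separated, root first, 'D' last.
Answer: G D

Derivation:
Walk down from root: G -> D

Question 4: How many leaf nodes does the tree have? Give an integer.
Leaves (nodes with no children): A, E, F, H

Answer: 4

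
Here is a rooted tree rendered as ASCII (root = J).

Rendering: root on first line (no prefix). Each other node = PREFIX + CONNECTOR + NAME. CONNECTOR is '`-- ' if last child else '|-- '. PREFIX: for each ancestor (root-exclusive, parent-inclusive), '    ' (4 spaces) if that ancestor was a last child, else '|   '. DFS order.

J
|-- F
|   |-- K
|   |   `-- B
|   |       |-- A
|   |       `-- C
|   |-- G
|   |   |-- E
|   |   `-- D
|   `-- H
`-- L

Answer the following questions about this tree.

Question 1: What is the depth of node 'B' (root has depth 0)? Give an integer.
Path from root to B: J -> F -> K -> B
Depth = number of edges = 3

Answer: 3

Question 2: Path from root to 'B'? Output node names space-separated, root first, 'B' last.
Answer: J F K B

Derivation:
Walk down from root: J -> F -> K -> B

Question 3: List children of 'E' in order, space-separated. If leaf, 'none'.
Answer: none

Derivation:
Node E's children (from adjacency): (leaf)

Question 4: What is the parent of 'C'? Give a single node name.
Scan adjacency: C appears as child of B

Answer: B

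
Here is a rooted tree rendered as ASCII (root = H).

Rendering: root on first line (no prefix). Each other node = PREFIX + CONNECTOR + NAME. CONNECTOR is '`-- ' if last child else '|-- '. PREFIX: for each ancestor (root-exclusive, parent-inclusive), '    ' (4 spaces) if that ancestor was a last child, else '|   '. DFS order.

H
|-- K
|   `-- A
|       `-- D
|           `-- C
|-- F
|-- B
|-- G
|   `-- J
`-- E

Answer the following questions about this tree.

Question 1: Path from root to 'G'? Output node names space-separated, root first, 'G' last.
Answer: H G

Derivation:
Walk down from root: H -> G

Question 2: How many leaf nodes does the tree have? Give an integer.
Leaves (nodes with no children): B, C, E, F, J

Answer: 5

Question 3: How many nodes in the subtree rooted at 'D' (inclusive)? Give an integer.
Answer: 2

Derivation:
Subtree rooted at D contains: C, D
Count = 2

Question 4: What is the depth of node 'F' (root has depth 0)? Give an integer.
Answer: 1

Derivation:
Path from root to F: H -> F
Depth = number of edges = 1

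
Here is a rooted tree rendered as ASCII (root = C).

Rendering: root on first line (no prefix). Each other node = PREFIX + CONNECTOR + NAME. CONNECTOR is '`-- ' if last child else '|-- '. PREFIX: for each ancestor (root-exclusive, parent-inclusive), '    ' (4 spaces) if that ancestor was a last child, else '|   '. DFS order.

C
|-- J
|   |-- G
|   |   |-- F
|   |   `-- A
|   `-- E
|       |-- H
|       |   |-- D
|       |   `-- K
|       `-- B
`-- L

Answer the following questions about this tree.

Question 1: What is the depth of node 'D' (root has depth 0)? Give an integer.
Answer: 4

Derivation:
Path from root to D: C -> J -> E -> H -> D
Depth = number of edges = 4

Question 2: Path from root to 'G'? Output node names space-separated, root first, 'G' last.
Walk down from root: C -> J -> G

Answer: C J G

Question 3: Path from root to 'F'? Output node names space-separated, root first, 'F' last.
Walk down from root: C -> J -> G -> F

Answer: C J G F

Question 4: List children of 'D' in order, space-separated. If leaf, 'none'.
Node D's children (from adjacency): (leaf)

Answer: none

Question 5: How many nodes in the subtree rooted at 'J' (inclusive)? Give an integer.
Answer: 9

Derivation:
Subtree rooted at J contains: A, B, D, E, F, G, H, J, K
Count = 9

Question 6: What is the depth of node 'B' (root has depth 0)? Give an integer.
Answer: 3

Derivation:
Path from root to B: C -> J -> E -> B
Depth = number of edges = 3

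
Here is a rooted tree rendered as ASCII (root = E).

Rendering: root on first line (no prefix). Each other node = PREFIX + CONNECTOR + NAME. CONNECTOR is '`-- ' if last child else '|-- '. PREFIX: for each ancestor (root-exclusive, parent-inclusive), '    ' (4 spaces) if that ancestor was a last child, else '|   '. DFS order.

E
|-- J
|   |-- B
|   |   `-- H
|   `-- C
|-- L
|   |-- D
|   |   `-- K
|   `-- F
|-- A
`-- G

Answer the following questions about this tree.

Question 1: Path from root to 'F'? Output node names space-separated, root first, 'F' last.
Walk down from root: E -> L -> F

Answer: E L F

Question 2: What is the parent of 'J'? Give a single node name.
Scan adjacency: J appears as child of E

Answer: E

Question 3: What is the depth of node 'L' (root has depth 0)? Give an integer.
Answer: 1

Derivation:
Path from root to L: E -> L
Depth = number of edges = 1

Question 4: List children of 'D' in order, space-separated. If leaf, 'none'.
Node D's children (from adjacency): K

Answer: K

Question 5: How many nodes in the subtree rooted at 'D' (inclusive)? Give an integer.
Subtree rooted at D contains: D, K
Count = 2

Answer: 2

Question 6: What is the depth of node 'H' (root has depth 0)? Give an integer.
Answer: 3

Derivation:
Path from root to H: E -> J -> B -> H
Depth = number of edges = 3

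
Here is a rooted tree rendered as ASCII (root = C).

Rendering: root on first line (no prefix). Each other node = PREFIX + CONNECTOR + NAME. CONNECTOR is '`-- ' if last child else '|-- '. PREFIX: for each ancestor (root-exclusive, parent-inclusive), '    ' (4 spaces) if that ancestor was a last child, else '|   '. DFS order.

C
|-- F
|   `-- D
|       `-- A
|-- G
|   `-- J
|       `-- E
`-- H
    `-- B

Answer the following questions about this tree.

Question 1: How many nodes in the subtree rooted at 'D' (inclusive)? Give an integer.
Subtree rooted at D contains: A, D
Count = 2

Answer: 2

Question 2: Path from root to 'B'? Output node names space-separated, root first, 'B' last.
Walk down from root: C -> H -> B

Answer: C H B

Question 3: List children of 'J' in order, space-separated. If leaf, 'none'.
Node J's children (from adjacency): E

Answer: E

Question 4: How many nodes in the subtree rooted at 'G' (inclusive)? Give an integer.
Answer: 3

Derivation:
Subtree rooted at G contains: E, G, J
Count = 3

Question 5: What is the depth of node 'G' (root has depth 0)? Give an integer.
Path from root to G: C -> G
Depth = number of edges = 1

Answer: 1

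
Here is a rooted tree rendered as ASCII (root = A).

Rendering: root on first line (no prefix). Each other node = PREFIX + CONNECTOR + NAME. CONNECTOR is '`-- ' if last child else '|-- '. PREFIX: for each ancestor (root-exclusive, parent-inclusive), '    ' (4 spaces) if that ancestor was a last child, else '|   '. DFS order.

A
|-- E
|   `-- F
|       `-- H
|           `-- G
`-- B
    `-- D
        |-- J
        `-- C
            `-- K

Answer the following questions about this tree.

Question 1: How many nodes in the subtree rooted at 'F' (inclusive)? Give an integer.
Subtree rooted at F contains: F, G, H
Count = 3

Answer: 3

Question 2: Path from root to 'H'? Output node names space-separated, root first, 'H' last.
Walk down from root: A -> E -> F -> H

Answer: A E F H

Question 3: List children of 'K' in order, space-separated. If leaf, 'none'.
Node K's children (from adjacency): (leaf)

Answer: none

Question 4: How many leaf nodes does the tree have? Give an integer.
Answer: 3

Derivation:
Leaves (nodes with no children): G, J, K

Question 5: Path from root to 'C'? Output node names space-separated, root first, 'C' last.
Answer: A B D C

Derivation:
Walk down from root: A -> B -> D -> C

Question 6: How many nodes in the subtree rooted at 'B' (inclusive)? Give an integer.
Answer: 5

Derivation:
Subtree rooted at B contains: B, C, D, J, K
Count = 5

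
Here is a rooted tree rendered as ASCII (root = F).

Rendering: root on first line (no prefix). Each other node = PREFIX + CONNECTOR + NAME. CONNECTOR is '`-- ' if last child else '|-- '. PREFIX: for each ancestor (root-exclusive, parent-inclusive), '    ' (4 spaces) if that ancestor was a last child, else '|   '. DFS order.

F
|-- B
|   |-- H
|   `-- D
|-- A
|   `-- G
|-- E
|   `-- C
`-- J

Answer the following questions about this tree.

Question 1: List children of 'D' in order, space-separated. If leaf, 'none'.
Node D's children (from adjacency): (leaf)

Answer: none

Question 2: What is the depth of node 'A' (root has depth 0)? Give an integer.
Path from root to A: F -> A
Depth = number of edges = 1

Answer: 1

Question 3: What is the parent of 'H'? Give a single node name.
Scan adjacency: H appears as child of B

Answer: B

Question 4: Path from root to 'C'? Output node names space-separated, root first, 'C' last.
Walk down from root: F -> E -> C

Answer: F E C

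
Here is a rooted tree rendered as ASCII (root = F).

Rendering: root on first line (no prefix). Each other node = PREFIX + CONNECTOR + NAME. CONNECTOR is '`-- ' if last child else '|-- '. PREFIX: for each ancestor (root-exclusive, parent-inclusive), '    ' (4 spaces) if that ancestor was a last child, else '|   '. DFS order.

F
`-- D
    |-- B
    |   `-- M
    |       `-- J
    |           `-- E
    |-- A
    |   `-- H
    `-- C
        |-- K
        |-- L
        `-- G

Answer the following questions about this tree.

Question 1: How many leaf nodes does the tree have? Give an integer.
Leaves (nodes with no children): E, G, H, K, L

Answer: 5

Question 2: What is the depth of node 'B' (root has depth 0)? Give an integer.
Path from root to B: F -> D -> B
Depth = number of edges = 2

Answer: 2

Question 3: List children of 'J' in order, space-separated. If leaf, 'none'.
Node J's children (from adjacency): E

Answer: E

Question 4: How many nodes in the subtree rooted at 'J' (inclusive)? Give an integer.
Subtree rooted at J contains: E, J
Count = 2

Answer: 2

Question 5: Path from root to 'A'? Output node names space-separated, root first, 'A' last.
Answer: F D A

Derivation:
Walk down from root: F -> D -> A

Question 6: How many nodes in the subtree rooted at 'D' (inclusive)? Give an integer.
Answer: 11

Derivation:
Subtree rooted at D contains: A, B, C, D, E, G, H, J, K, L, M
Count = 11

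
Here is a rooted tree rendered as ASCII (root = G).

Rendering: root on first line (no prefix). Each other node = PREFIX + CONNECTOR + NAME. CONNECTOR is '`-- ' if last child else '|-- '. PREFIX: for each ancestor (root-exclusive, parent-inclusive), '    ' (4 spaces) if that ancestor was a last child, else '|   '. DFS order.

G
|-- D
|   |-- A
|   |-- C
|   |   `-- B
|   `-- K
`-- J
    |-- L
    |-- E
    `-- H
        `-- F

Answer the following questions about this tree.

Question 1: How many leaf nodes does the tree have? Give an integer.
Leaves (nodes with no children): A, B, E, F, K, L

Answer: 6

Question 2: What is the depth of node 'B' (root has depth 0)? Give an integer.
Path from root to B: G -> D -> C -> B
Depth = number of edges = 3

Answer: 3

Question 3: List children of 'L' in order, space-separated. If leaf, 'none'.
Answer: none

Derivation:
Node L's children (from adjacency): (leaf)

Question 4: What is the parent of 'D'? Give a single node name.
Answer: G

Derivation:
Scan adjacency: D appears as child of G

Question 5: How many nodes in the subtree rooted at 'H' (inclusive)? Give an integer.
Answer: 2

Derivation:
Subtree rooted at H contains: F, H
Count = 2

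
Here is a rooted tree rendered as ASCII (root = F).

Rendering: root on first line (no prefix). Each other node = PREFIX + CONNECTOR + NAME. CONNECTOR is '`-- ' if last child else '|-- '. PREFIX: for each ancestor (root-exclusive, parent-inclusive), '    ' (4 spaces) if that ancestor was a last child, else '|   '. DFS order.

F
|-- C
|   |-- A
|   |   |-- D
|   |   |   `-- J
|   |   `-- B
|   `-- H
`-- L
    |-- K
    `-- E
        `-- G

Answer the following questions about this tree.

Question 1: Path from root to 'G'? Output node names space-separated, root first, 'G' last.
Walk down from root: F -> L -> E -> G

Answer: F L E G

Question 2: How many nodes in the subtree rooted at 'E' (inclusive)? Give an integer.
Answer: 2

Derivation:
Subtree rooted at E contains: E, G
Count = 2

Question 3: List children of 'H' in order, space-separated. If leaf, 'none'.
Answer: none

Derivation:
Node H's children (from adjacency): (leaf)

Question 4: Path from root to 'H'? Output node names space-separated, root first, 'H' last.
Walk down from root: F -> C -> H

Answer: F C H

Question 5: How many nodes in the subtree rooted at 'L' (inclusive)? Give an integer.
Subtree rooted at L contains: E, G, K, L
Count = 4

Answer: 4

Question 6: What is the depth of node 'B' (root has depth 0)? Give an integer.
Answer: 3

Derivation:
Path from root to B: F -> C -> A -> B
Depth = number of edges = 3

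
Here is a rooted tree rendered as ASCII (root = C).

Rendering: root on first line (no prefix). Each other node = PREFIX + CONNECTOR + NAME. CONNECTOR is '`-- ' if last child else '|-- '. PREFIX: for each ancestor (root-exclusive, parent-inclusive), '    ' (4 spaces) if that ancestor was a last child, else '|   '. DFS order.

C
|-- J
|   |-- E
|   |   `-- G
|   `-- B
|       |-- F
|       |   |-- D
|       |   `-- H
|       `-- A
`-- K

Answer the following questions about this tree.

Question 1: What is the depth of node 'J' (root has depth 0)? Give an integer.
Answer: 1

Derivation:
Path from root to J: C -> J
Depth = number of edges = 1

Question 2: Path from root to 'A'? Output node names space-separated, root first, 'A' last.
Answer: C J B A

Derivation:
Walk down from root: C -> J -> B -> A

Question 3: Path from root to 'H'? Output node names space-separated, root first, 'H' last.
Walk down from root: C -> J -> B -> F -> H

Answer: C J B F H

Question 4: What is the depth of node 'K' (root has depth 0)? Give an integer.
Answer: 1

Derivation:
Path from root to K: C -> K
Depth = number of edges = 1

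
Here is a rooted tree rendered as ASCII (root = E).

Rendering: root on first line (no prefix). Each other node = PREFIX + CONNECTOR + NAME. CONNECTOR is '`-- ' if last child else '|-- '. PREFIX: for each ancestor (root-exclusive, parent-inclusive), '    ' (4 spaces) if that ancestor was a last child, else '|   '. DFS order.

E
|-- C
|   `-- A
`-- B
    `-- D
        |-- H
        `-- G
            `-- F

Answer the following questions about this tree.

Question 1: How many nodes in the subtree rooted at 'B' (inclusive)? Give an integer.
Answer: 5

Derivation:
Subtree rooted at B contains: B, D, F, G, H
Count = 5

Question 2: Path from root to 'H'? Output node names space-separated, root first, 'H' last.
Answer: E B D H

Derivation:
Walk down from root: E -> B -> D -> H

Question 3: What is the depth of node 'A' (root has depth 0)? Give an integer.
Answer: 2

Derivation:
Path from root to A: E -> C -> A
Depth = number of edges = 2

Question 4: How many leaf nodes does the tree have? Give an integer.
Answer: 3

Derivation:
Leaves (nodes with no children): A, F, H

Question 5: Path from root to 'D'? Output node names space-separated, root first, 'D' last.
Answer: E B D

Derivation:
Walk down from root: E -> B -> D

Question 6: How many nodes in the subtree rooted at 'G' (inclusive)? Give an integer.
Subtree rooted at G contains: F, G
Count = 2

Answer: 2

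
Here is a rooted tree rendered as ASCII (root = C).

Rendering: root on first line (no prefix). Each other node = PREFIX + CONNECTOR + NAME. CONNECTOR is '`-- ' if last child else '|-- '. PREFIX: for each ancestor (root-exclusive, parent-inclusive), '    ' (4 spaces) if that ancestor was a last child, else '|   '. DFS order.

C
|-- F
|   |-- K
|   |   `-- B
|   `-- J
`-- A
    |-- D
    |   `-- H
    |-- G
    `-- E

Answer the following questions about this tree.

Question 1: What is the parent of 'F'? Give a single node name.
Scan adjacency: F appears as child of C

Answer: C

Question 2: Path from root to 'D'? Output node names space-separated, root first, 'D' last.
Answer: C A D

Derivation:
Walk down from root: C -> A -> D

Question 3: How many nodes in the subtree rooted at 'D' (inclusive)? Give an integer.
Subtree rooted at D contains: D, H
Count = 2

Answer: 2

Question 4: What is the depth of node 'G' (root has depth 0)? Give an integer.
Answer: 2

Derivation:
Path from root to G: C -> A -> G
Depth = number of edges = 2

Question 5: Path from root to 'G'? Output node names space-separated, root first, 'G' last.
Walk down from root: C -> A -> G

Answer: C A G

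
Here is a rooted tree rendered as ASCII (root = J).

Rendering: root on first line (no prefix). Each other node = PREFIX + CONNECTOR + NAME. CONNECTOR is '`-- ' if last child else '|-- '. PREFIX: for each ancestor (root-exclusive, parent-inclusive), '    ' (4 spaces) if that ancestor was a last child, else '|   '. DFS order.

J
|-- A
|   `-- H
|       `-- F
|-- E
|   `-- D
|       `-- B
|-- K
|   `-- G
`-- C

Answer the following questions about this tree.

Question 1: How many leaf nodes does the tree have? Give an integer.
Leaves (nodes with no children): B, C, F, G

Answer: 4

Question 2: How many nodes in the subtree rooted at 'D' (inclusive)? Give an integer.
Subtree rooted at D contains: B, D
Count = 2

Answer: 2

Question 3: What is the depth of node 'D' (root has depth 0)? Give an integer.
Answer: 2

Derivation:
Path from root to D: J -> E -> D
Depth = number of edges = 2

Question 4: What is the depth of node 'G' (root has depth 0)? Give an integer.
Answer: 2

Derivation:
Path from root to G: J -> K -> G
Depth = number of edges = 2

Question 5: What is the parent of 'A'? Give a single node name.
Scan adjacency: A appears as child of J

Answer: J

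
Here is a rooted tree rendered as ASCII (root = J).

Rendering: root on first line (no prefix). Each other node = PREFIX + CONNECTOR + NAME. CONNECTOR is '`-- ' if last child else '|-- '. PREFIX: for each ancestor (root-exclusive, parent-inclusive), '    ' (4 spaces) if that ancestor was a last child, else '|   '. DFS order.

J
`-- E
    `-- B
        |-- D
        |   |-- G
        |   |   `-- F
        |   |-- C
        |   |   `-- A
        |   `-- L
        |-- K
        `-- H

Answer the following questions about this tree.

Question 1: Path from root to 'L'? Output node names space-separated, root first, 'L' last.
Walk down from root: J -> E -> B -> D -> L

Answer: J E B D L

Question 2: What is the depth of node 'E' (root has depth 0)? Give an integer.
Answer: 1

Derivation:
Path from root to E: J -> E
Depth = number of edges = 1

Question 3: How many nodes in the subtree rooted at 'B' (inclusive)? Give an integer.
Subtree rooted at B contains: A, B, C, D, F, G, H, K, L
Count = 9

Answer: 9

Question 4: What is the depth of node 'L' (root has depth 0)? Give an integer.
Path from root to L: J -> E -> B -> D -> L
Depth = number of edges = 4

Answer: 4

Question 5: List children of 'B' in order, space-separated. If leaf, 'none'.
Answer: D K H

Derivation:
Node B's children (from adjacency): D, K, H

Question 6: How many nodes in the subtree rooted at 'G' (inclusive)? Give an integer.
Answer: 2

Derivation:
Subtree rooted at G contains: F, G
Count = 2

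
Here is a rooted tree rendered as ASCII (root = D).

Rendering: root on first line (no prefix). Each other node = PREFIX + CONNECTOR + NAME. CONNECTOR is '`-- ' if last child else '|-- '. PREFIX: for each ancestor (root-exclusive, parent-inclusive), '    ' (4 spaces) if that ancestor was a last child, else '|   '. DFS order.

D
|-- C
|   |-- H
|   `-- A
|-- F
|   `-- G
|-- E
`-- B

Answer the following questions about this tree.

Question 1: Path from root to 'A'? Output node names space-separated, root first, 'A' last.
Walk down from root: D -> C -> A

Answer: D C A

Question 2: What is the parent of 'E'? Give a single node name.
Scan adjacency: E appears as child of D

Answer: D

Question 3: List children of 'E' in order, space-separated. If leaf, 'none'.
Node E's children (from adjacency): (leaf)

Answer: none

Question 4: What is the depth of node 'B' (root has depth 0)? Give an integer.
Answer: 1

Derivation:
Path from root to B: D -> B
Depth = number of edges = 1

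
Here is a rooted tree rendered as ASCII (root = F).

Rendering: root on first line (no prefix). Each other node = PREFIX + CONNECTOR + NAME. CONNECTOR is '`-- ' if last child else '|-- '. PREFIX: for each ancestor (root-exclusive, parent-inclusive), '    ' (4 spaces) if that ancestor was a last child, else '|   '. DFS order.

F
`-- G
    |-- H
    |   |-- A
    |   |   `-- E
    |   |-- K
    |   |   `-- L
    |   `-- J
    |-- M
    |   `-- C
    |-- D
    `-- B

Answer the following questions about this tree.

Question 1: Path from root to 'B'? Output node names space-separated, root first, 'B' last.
Answer: F G B

Derivation:
Walk down from root: F -> G -> B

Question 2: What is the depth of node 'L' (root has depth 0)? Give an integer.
Answer: 4

Derivation:
Path from root to L: F -> G -> H -> K -> L
Depth = number of edges = 4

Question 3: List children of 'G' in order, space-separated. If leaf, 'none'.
Answer: H M D B

Derivation:
Node G's children (from adjacency): H, M, D, B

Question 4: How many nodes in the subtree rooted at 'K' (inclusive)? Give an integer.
Subtree rooted at K contains: K, L
Count = 2

Answer: 2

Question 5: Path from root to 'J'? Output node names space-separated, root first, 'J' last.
Answer: F G H J

Derivation:
Walk down from root: F -> G -> H -> J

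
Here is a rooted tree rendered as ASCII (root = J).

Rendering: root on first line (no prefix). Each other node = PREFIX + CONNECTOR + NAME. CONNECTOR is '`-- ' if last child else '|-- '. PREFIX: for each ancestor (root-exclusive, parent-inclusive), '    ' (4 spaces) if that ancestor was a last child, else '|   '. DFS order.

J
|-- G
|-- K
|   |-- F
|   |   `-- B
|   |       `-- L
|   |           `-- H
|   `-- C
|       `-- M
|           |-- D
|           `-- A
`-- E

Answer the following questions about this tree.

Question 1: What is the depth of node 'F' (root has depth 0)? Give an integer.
Path from root to F: J -> K -> F
Depth = number of edges = 2

Answer: 2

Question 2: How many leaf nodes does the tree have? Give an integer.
Leaves (nodes with no children): A, D, E, G, H

Answer: 5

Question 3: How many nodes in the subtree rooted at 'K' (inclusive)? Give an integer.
Answer: 9

Derivation:
Subtree rooted at K contains: A, B, C, D, F, H, K, L, M
Count = 9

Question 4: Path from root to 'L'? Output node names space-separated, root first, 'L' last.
Answer: J K F B L

Derivation:
Walk down from root: J -> K -> F -> B -> L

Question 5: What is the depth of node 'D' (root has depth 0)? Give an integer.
Path from root to D: J -> K -> C -> M -> D
Depth = number of edges = 4

Answer: 4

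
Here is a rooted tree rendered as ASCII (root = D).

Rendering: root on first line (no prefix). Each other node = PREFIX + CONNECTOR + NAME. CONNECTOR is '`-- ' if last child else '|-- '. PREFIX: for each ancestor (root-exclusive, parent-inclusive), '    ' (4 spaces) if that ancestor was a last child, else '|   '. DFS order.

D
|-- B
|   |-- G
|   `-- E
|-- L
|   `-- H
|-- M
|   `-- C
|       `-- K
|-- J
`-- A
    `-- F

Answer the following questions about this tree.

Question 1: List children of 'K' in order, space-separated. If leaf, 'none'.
Answer: none

Derivation:
Node K's children (from adjacency): (leaf)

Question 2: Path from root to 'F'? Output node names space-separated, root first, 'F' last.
Walk down from root: D -> A -> F

Answer: D A F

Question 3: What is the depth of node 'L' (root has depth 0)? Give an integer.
Answer: 1

Derivation:
Path from root to L: D -> L
Depth = number of edges = 1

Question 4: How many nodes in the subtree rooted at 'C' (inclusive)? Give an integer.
Answer: 2

Derivation:
Subtree rooted at C contains: C, K
Count = 2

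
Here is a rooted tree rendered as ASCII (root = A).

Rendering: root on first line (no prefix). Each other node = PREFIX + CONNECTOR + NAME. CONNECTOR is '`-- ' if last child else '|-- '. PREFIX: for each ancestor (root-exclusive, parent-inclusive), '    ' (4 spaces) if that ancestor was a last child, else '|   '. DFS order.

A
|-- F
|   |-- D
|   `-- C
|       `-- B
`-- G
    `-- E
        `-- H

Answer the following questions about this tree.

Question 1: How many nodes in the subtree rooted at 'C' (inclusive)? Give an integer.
Subtree rooted at C contains: B, C
Count = 2

Answer: 2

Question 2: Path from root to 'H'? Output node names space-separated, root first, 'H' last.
Answer: A G E H

Derivation:
Walk down from root: A -> G -> E -> H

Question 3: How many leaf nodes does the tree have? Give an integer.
Answer: 3

Derivation:
Leaves (nodes with no children): B, D, H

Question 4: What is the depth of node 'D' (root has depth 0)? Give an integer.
Path from root to D: A -> F -> D
Depth = number of edges = 2

Answer: 2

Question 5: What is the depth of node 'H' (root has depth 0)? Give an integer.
Answer: 3

Derivation:
Path from root to H: A -> G -> E -> H
Depth = number of edges = 3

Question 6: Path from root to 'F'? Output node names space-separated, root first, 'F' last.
Answer: A F

Derivation:
Walk down from root: A -> F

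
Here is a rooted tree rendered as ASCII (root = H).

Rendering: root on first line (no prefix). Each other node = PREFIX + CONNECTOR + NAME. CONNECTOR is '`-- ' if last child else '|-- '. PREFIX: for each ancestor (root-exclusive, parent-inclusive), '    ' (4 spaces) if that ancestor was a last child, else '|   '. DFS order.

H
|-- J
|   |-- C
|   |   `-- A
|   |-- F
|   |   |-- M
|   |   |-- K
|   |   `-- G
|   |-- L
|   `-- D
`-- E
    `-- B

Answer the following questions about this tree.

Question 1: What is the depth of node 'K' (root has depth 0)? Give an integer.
Answer: 3

Derivation:
Path from root to K: H -> J -> F -> K
Depth = number of edges = 3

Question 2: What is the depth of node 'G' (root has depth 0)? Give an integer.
Answer: 3

Derivation:
Path from root to G: H -> J -> F -> G
Depth = number of edges = 3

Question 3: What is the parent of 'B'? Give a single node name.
Scan adjacency: B appears as child of E

Answer: E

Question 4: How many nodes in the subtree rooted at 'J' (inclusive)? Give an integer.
Answer: 9

Derivation:
Subtree rooted at J contains: A, C, D, F, G, J, K, L, M
Count = 9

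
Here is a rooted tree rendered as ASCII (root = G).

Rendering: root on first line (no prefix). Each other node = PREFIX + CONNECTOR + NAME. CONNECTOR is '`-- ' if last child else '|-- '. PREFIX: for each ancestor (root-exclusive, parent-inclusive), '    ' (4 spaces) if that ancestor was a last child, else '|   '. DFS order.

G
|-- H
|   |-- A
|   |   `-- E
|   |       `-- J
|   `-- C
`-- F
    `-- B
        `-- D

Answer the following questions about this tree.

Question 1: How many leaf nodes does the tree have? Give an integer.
Leaves (nodes with no children): C, D, J

Answer: 3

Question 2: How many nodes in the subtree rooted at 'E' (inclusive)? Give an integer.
Answer: 2

Derivation:
Subtree rooted at E contains: E, J
Count = 2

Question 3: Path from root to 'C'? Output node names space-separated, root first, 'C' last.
Walk down from root: G -> H -> C

Answer: G H C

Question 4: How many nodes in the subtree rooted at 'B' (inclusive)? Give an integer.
Subtree rooted at B contains: B, D
Count = 2

Answer: 2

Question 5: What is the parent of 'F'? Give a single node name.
Scan adjacency: F appears as child of G

Answer: G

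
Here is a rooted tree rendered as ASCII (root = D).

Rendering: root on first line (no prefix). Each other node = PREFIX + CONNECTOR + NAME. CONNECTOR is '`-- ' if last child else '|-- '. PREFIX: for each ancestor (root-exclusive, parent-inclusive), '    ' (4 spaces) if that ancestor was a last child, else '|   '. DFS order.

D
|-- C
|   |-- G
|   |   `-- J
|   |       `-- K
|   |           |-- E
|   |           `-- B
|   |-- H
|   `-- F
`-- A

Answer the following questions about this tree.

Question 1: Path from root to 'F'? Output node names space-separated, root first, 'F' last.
Walk down from root: D -> C -> F

Answer: D C F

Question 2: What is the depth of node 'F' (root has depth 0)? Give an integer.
Path from root to F: D -> C -> F
Depth = number of edges = 2

Answer: 2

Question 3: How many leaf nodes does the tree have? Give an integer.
Answer: 5

Derivation:
Leaves (nodes with no children): A, B, E, F, H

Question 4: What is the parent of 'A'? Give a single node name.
Scan adjacency: A appears as child of D

Answer: D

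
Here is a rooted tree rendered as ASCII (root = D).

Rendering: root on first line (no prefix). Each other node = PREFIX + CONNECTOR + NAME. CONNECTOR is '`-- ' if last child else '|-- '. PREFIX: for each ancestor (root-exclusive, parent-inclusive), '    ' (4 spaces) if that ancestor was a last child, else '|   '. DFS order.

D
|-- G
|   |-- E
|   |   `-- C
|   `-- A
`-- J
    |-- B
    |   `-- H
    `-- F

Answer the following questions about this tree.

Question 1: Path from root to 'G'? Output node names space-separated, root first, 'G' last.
Answer: D G

Derivation:
Walk down from root: D -> G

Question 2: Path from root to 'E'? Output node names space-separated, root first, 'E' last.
Answer: D G E

Derivation:
Walk down from root: D -> G -> E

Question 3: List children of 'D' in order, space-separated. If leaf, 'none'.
Node D's children (from adjacency): G, J

Answer: G J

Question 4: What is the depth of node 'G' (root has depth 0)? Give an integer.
Path from root to G: D -> G
Depth = number of edges = 1

Answer: 1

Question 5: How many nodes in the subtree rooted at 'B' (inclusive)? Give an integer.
Answer: 2

Derivation:
Subtree rooted at B contains: B, H
Count = 2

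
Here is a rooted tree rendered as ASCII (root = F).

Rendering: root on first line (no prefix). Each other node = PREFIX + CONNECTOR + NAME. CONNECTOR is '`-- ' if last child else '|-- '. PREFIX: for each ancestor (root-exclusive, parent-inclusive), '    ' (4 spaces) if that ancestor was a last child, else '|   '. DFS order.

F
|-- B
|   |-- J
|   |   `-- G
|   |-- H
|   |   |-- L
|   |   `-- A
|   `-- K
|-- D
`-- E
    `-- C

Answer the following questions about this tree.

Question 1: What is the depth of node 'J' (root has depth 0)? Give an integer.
Path from root to J: F -> B -> J
Depth = number of edges = 2

Answer: 2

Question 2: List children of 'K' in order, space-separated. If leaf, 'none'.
Node K's children (from adjacency): (leaf)

Answer: none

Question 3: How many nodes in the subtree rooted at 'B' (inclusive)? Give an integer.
Answer: 7

Derivation:
Subtree rooted at B contains: A, B, G, H, J, K, L
Count = 7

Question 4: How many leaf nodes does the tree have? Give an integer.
Answer: 6

Derivation:
Leaves (nodes with no children): A, C, D, G, K, L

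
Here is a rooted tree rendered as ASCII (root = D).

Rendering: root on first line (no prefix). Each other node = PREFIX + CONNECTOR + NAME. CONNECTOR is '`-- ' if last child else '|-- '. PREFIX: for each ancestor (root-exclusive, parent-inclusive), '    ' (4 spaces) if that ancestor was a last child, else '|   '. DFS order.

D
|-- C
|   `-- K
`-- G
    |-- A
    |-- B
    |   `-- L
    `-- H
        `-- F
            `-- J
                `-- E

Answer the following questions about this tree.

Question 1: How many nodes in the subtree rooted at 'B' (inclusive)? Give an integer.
Answer: 2

Derivation:
Subtree rooted at B contains: B, L
Count = 2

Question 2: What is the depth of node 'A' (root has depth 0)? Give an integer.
Answer: 2

Derivation:
Path from root to A: D -> G -> A
Depth = number of edges = 2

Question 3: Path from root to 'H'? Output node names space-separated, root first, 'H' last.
Answer: D G H

Derivation:
Walk down from root: D -> G -> H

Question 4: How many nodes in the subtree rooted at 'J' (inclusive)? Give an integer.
Subtree rooted at J contains: E, J
Count = 2

Answer: 2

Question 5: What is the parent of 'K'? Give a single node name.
Scan adjacency: K appears as child of C

Answer: C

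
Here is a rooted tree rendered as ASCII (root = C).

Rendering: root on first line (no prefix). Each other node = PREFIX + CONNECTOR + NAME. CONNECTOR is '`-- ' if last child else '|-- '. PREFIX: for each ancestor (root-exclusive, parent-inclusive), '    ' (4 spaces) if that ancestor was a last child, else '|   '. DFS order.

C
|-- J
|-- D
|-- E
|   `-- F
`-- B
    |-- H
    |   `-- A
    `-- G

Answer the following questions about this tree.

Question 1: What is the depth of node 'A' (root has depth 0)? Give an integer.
Answer: 3

Derivation:
Path from root to A: C -> B -> H -> A
Depth = number of edges = 3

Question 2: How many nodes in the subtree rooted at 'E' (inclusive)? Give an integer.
Answer: 2

Derivation:
Subtree rooted at E contains: E, F
Count = 2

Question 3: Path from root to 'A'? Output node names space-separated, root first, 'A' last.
Answer: C B H A

Derivation:
Walk down from root: C -> B -> H -> A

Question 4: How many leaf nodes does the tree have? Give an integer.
Leaves (nodes with no children): A, D, F, G, J

Answer: 5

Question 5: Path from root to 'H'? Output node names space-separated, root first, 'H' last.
Answer: C B H

Derivation:
Walk down from root: C -> B -> H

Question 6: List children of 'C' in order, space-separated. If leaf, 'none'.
Answer: J D E B

Derivation:
Node C's children (from adjacency): J, D, E, B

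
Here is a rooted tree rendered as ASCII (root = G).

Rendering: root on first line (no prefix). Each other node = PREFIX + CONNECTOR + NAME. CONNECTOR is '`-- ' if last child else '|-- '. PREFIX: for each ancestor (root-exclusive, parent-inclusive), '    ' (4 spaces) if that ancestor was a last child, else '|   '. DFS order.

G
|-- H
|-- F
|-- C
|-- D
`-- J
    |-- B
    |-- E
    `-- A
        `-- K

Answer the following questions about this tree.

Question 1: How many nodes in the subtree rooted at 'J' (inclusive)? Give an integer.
Answer: 5

Derivation:
Subtree rooted at J contains: A, B, E, J, K
Count = 5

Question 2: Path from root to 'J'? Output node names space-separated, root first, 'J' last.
Walk down from root: G -> J

Answer: G J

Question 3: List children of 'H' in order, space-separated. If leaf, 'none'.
Node H's children (from adjacency): (leaf)

Answer: none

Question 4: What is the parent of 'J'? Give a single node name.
Scan adjacency: J appears as child of G

Answer: G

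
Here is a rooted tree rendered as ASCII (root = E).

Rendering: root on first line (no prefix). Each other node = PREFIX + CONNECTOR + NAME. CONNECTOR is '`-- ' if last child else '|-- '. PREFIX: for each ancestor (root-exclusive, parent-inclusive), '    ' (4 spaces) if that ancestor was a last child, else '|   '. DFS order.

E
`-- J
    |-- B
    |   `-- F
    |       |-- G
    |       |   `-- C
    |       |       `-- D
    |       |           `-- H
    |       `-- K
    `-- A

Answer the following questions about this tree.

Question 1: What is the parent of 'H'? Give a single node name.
Scan adjacency: H appears as child of D

Answer: D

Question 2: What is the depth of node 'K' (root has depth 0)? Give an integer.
Path from root to K: E -> J -> B -> F -> K
Depth = number of edges = 4

Answer: 4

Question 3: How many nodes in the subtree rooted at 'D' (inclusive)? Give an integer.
Subtree rooted at D contains: D, H
Count = 2

Answer: 2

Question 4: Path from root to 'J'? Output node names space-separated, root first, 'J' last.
Walk down from root: E -> J

Answer: E J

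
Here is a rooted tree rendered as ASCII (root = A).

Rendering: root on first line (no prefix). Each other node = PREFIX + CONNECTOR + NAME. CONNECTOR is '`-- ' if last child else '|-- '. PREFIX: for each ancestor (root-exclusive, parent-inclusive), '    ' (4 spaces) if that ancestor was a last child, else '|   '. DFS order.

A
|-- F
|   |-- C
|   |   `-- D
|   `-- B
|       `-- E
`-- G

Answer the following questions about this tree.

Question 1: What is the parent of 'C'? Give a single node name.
Answer: F

Derivation:
Scan adjacency: C appears as child of F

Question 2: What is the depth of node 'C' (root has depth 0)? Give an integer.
Answer: 2

Derivation:
Path from root to C: A -> F -> C
Depth = number of edges = 2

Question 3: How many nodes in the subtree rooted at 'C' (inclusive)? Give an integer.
Subtree rooted at C contains: C, D
Count = 2

Answer: 2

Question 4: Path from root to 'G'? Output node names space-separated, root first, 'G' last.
Answer: A G

Derivation:
Walk down from root: A -> G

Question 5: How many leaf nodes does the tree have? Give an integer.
Leaves (nodes with no children): D, E, G

Answer: 3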